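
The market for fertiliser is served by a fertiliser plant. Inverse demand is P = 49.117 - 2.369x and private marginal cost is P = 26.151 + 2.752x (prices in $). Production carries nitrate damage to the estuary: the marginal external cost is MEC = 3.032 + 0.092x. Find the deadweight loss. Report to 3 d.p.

Market equilibrium (private): 26.151 + 2.752x = 49.117 - 2.369x → x_m = 4.4847.
Social marginal cost = private MC + MEC = 29.183 + 2.844x.
Set SMC = demand: 29.183 + 2.844x = 49.117 - 2.369x → x* = 3.8239.
Between x* and x_m the wedge SMC − demand runs linearly from 0 to MEC(x_m), so the loss is a triangle.
DWL = ½ × 0.6608 × 3.4446 = 1.1381.

DWL = $1.138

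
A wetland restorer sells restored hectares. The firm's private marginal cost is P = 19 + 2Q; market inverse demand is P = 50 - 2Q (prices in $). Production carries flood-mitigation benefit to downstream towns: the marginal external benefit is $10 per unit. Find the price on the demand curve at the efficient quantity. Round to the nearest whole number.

P = $30

Social marginal cost = private MC − MEB = 9 + 2Q.
Set SMC = demand: 9 + 2Q = 50 - 2Q → Q* = 10.2500.
Consumer price on the demand curve at Q*: 50 − 2×10.2500 = 29.5000.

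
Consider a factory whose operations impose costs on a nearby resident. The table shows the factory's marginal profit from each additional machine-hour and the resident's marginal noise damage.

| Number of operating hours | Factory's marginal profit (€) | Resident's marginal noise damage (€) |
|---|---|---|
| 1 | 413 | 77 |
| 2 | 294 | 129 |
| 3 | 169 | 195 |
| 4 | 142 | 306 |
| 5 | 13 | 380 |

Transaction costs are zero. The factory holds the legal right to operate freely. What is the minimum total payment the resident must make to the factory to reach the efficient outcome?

Left alone the factory would choose level 5 (marginal profit stays positive).
Efficient level: k* = 2 (marginal profit ≥ marginal noise damage through 2).
The resident must at least cover the factory's forgone profit from cutting 5→2: 169 + 142 + 13 = 324.

€324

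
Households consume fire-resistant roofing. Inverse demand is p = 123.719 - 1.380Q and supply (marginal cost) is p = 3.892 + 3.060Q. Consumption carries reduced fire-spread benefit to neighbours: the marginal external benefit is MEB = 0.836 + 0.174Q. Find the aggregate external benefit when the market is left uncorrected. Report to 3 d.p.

85.929

Market equilibrium (private): 3.892 + 3.060Q = 123.719 - 1.380Q → Q_m = 26.9881.
Total external benefit = ∫₀^{Q_m} (0.836 + 0.174Q) dQ = 0.836×26.9881 + ½×0.174×26.9881² = 85.9292.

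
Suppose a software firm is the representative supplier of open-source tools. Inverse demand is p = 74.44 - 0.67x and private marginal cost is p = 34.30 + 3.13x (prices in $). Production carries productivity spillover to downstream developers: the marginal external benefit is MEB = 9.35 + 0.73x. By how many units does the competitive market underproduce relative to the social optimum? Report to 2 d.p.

Market equilibrium (private): 34.30 + 3.13x = 74.44 - 0.67x → x_m = 10.5632.
Social marginal cost = private MC − MEB = 24.95 + 2.40x.
Set SMC = demand: 24.95 + 2.40x = 74.44 - 0.67x → x* = 16.1205.
Gap = |10.5632 − 16.1205| = 5.5573.

5.56 units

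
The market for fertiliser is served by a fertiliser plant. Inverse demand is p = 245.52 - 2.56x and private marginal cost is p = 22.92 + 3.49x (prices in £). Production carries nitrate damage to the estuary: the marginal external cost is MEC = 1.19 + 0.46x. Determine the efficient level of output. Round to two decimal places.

Social marginal cost = private MC + MEC = 24.11 + 3.95x.
Set SMC = demand: 24.11 + 3.95x = 245.52 - 2.56x → x* = 34.0108.

x* = 34.01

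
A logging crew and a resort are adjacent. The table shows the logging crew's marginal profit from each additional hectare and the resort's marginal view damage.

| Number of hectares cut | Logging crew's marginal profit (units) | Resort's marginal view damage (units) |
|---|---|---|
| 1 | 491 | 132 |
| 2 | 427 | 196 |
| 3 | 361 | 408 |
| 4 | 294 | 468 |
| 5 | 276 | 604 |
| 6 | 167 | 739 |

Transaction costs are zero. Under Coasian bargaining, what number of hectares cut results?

Bargaining reaches the level where marginal profit last exceeds marginal view damage.
That holds through level 2 (427 ≥ 196) but not at 3 (361 < 408).

2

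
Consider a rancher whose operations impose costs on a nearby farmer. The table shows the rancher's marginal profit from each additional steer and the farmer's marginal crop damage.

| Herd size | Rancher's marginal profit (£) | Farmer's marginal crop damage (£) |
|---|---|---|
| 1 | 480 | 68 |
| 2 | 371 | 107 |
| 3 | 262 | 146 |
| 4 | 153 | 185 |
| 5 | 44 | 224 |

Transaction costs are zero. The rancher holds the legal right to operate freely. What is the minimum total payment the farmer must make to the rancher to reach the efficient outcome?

Left alone the rancher would choose level 5 (marginal profit stays positive).
Efficient level: k* = 3 (marginal profit ≥ marginal crop damage through 3).
The farmer must at least cover the rancher's forgone profit from cutting 5→3: 153 + 44 = 197.

£197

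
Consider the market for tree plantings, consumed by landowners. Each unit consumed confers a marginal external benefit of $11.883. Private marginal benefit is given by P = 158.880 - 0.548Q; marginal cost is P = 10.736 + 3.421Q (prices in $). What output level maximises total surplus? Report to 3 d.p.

Social marginal benefit = demand + MEB = 170.763 - 0.548Q.
Set SMB = MC: 170.763 - 0.548Q = 10.736 + 3.421Q → Q* = 40.3192.

Q* = 40.319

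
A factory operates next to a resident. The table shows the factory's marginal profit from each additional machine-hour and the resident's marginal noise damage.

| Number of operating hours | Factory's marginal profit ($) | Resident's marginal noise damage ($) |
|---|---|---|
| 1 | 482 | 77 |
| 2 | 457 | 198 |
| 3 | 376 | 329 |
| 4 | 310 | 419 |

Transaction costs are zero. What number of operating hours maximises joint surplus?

Bargaining reaches the level where marginal profit last exceeds marginal noise damage.
That holds through level 3 (376 ≥ 329) but not at 4 (310 < 419).

3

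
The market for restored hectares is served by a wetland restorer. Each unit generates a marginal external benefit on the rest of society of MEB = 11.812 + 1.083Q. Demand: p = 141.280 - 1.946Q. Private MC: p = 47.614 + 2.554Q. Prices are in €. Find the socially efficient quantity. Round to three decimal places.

Q* = 30.869

Social marginal cost = private MC − MEB = 35.802 + 1.471Q.
Set SMC = demand: 35.802 + 1.471Q = 141.280 - 1.946Q → Q* = 30.8686.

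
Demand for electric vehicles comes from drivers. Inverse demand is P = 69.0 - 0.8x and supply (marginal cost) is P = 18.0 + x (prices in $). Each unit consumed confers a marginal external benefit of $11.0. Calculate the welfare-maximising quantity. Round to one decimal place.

Social marginal benefit = demand + MEB = 80.0 - 0.8x.
Set SMB = MC: 80.0 - 0.8x = 18.0 + x → x* = 34.4444.

x* = 34.4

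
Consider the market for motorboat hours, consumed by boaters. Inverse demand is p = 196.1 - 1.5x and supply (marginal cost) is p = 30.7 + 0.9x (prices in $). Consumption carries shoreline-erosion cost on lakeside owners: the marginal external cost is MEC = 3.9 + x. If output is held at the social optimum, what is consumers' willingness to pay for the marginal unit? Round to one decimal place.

Social marginal benefit = demand − MEC = 192.2 - 2.5x.
Set SMB = MC: 192.2 - 2.5x = 30.7 + 0.9x → x* = 47.5000.
Consumer price on the demand curve at x*: 196.1 − 1.5×47.5000 = 124.8500.

P = $124.9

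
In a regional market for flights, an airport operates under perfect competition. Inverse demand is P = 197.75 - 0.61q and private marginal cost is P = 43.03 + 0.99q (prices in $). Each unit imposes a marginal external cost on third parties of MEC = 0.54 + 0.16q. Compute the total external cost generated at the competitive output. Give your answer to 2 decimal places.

Market equilibrium (private): 43.03 + 0.99q = 197.75 - 0.61q → q_m = 96.7000.
Total external cost = ∫₀^{q_m} (0.54 + 0.16q) dq = 0.54×96.7000 + ½×0.16×96.7000² = 800.2892.

$800.29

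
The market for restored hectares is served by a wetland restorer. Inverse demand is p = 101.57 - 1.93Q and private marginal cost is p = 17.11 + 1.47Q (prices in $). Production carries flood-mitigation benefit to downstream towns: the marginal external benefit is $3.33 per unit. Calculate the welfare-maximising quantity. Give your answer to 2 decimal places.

Q* = 25.82

Social marginal cost = private MC − MEB = 13.78 + 1.47Q.
Set SMC = demand: 13.78 + 1.47Q = 101.57 - 1.93Q → Q* = 25.8206.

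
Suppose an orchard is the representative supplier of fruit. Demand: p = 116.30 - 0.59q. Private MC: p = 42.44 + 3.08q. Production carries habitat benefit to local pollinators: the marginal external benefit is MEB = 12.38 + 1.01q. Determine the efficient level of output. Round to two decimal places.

Social marginal cost = private MC − MEB = 30.06 + 2.07q.
Set SMC = demand: 30.06 + 2.07q = 116.30 - 0.59q → q* = 32.4211.

q* = 32.42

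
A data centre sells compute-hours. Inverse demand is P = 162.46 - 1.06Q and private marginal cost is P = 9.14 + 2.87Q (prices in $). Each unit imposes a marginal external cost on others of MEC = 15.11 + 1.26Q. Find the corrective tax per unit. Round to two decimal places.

Social marginal cost = private MC + MEC = 24.25 + 4.13Q.
Set SMC = demand: 24.25 + 4.13Q = 162.46 - 1.06Q → Q* = 26.6301.
The Pigouvian tax equals MEC at Q*: 15.11 + 1.26×26.6301 = 48.6639.

tax = $48.66 per unit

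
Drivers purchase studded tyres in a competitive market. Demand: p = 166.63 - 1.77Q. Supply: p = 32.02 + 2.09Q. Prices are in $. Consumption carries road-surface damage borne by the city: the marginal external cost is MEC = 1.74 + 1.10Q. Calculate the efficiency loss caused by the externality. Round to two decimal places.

DWL = $162.10

Market equilibrium (private): 32.02 + 2.09Q = 166.63 - 1.77Q → Q_m = 34.8731.
Social marginal benefit = demand − MEC = 164.89 - 2.87Q.
Set SMB = MC: 164.89 - 2.87Q = 32.02 + 2.09Q → Q* = 26.7883.
The loss is the area between SMB and MC from Q* to Q_m; with linear curves that's a triangle of height MEC(Q_m).
DWL = ½ × 8.0848 × 40.1004 = 162.1019.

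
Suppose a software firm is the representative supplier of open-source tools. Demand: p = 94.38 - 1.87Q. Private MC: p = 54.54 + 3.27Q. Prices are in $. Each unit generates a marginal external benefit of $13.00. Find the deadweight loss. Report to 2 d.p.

DWL = $16.44

Market equilibrium (private): 54.54 + 3.27Q = 94.38 - 1.87Q → Q_m = 7.7510.
Social marginal cost = private MC − MEB = 41.54 + 3.27Q.
Set SMC = demand: 41.54 + 3.27Q = 94.38 - 1.87Q → Q* = 10.2802.
Height of the DWL triangle at Q_m is demand(Q_m) − SMC(Q_m) = MEB(Q_m) = 13.0000.
DWL = ½ × 2.5292 × 13.0000 = 16.4398.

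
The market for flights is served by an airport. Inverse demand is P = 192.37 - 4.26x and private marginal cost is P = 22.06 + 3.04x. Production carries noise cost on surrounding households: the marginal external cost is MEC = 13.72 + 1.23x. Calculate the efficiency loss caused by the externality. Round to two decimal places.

DWL = 105.46

Market equilibrium (private): 22.06 + 3.04x = 192.37 - 4.26x → x_m = 23.3301.
Social marginal cost = private MC + MEC = 35.78 + 4.27x.
Set SMC = demand: 35.78 + 4.27x = 192.37 - 4.26x → x* = 18.3576.
Height of the DWL triangle at x_m is SMC(x_m) − demand(x_m) = MEC(x_m) = 42.4161.
DWL = ½ × 4.9725 × 42.4161 = 105.4570.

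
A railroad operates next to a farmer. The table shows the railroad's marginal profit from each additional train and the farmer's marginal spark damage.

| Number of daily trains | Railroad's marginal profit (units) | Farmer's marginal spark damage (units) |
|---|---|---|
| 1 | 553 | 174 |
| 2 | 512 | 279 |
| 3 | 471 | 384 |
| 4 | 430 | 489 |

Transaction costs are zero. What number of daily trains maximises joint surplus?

Bargaining reaches the level where marginal profit last exceeds marginal spark damage.
That holds through level 3 (471 ≥ 384) but not at 4 (430 < 489).

3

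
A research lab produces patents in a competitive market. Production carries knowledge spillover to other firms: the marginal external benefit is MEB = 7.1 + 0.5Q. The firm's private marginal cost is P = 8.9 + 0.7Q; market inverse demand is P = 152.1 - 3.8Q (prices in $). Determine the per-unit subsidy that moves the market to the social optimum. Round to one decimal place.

subsidy = $25.9 per unit

Social marginal cost = private MC − MEB = 1.8 + 0.2Q.
Set SMC = demand: 1.8 + 0.2Q = 152.1 - 3.8Q → Q* = 37.5750.
The Pigouvian subsidy equals MEB at Q*: 7.1 + 0.5×37.5750 = 25.8875.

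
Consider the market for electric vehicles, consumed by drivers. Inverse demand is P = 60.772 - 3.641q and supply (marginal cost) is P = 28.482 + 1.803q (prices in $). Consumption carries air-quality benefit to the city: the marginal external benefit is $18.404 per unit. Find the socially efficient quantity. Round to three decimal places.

q* = 9.312

Social marginal benefit = demand + MEB = 79.176 - 3.641q.
Set SMB = MC: 79.176 - 3.641q = 28.482 + 1.803q → q* = 9.3119.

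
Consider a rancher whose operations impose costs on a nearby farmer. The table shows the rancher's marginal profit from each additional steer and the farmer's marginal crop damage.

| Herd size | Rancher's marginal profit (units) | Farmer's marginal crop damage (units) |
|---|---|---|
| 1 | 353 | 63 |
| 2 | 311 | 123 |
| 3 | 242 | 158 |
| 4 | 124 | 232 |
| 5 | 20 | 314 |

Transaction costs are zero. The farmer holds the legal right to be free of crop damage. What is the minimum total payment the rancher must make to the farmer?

344

Efficient level: marginal profit ≥ marginal crop damage through level 3, so k* = 3.
With the farmer holding the right, the rancher must at least compensate total damage at k*: 63 + 123 + 158 = 344.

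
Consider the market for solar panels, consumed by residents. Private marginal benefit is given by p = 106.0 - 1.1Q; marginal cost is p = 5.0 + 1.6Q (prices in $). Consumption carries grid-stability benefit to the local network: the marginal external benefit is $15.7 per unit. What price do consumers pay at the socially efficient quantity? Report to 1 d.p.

Social marginal benefit = demand + MEB = 121.7 - 1.1Q.
Set SMB = MC: 121.7 - 1.1Q = 5.0 + 1.6Q → Q* = 43.2222.
Consumer price on the demand curve at Q*: 106.0 − 1.1×43.2222 = 58.4556.

P = $58.5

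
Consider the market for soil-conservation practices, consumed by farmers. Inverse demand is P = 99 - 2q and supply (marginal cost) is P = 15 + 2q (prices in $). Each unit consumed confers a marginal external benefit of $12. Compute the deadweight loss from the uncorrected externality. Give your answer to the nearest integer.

DWL = $18

Market equilibrium (private): 15 + 2q = 99 - 2q → q_m = 21.0000.
Social marginal benefit = demand + MEB = 111 - 2q.
Set SMB = MC: 111 - 2q = 15 + 2q → q* = 24.0000.
The welfare-loss triangle has base |q_m − q*| and height MEB(q_m) (the vertical gap between SMB and MC is zero at q* and MEB at q_m).
DWL = ½ × 3.0000 × 12.0000 = 18.0000.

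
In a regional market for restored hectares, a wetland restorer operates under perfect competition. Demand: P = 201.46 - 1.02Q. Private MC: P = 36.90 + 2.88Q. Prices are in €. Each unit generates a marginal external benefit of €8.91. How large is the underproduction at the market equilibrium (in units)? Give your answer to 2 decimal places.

Market equilibrium (private): 36.90 + 2.88Q = 201.46 - 1.02Q → Q_m = 42.1949.
Social marginal cost = private MC − MEB = 27.99 + 2.88Q.
Set SMC = demand: 27.99 + 2.88Q = 201.46 - 1.02Q → Q* = 44.4795.
Gap = |42.1949 − 44.4795| = 2.2846.

2.28 units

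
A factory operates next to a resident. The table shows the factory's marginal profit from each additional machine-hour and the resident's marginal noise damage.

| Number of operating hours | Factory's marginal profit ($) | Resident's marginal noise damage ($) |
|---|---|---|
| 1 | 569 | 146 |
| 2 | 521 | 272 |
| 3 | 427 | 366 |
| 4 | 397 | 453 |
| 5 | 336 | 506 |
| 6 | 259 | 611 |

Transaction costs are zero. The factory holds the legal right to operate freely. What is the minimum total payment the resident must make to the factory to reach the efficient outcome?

$992

Left alone the factory would choose level 6 (marginal profit stays positive).
Efficient level: k* = 3 (marginal profit ≥ marginal noise damage through 3).
The resident must at least cover the factory's forgone profit from cutting 6→3: 397 + 336 + 259 = 992.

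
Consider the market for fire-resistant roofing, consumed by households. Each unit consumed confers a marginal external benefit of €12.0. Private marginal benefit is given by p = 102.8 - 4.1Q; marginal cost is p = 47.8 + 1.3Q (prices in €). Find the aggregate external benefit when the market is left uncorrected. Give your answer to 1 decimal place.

Market equilibrium (private): 47.8 + 1.3Q = 102.8 - 4.1Q → Q_m = 10.1852.
Total external benefit = MEB × Q_m = 12.0 × 10.1852 = 122.2224.

€122.2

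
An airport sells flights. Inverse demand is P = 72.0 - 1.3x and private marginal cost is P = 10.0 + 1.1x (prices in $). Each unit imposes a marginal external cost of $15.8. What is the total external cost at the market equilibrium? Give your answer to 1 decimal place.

Market equilibrium (private): 10.0 + 1.1x = 72.0 - 1.3x → x_m = 25.8333.
Total external cost = MEC × x_m = 15.8 × 25.8333 = 408.1661.

$408.2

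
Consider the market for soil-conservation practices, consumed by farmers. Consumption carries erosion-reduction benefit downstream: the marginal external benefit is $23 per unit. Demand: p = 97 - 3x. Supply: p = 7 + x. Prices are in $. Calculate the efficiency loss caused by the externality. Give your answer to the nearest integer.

DWL = $66

Market equilibrium (private): 7 + x = 97 - 3x → x_m = 22.5000.
Social marginal benefit = demand + MEB = 120 - 3x.
Set SMB = MC: 120 - 3x = 7 + x → x* = 28.2500.
The welfare-loss triangle has base |x_m − x*| and height MEB(x_m) (the vertical gap between SMB and MC is zero at x* and MEB at x_m).
DWL = ½ × 5.7500 × 23.0000 = 66.1250.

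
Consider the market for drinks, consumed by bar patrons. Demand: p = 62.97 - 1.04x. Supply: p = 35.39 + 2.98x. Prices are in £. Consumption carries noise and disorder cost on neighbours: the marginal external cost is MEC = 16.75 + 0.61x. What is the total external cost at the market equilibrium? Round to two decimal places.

£129.27

Market equilibrium (private): 35.39 + 2.98x = 62.97 - 1.04x → x_m = 6.8607.
Total external cost = ∫₀^{x_m} (16.75 + 0.61x) dx = 16.75×6.8607 + ½×0.61×6.8607² = 129.2728.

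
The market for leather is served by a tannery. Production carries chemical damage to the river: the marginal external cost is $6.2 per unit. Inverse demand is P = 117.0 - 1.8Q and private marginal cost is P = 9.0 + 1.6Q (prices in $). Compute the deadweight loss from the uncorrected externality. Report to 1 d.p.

DWL = $5.7

Market equilibrium (private): 9.0 + 1.6Q = 117.0 - 1.8Q → Q_m = 31.7647.
Social marginal cost = private MC + MEC = 15.2 + 1.6Q.
Set SMC = demand: 15.2 + 1.6Q = 117.0 - 1.8Q → Q* = 29.9412.
The welfare-loss triangle has base |Q_m − Q*| and height MEC(Q_m) (the vertical gap between SMC and demand is zero at Q* and MEC at Q_m).
DWL = ½ × 1.8235 × 6.2000 = 5.6529.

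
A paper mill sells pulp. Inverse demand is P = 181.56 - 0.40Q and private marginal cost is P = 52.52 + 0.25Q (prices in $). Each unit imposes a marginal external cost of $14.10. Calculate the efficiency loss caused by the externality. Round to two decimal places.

DWL = $152.93

Market equilibrium (private): 52.52 + 0.25Q = 181.56 - 0.40Q → Q_m = 198.5231.
Social marginal cost = private MC + MEC = 66.62 + 0.25Q.
Set SMC = demand: 66.62 + 0.25Q = 181.56 - 0.40Q → Q* = 176.8308.
Height of the DWL triangle at Q_m is SMC(Q_m) − demand(Q_m) = MEC(Q_m) = 14.1000.
DWL = ½ × 21.6923 × 14.1000 = 152.9307.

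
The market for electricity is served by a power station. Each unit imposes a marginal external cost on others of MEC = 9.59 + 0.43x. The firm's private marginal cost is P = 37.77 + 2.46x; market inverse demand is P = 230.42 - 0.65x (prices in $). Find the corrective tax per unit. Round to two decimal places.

Social marginal cost = private MC + MEC = 47.36 + 2.89x.
Set SMC = demand: 47.36 + 2.89x = 230.42 - 0.65x → x* = 51.7119.
The Pigouvian tax equals MEC at x*: 9.59 + 0.43×51.7119 = 31.8261.

tax = $31.83 per unit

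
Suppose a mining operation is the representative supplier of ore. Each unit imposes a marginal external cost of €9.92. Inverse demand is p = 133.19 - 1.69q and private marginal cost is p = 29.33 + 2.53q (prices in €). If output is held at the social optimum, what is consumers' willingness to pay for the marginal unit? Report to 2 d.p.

P = €95.57

Social marginal cost = private MC + MEC = 39.25 + 2.53q.
Set SMC = demand: 39.25 + 2.53q = 133.19 - 1.69q → q* = 22.2607.
Consumer price on the demand curve at q*: 133.19 − 1.69×22.2607 = 95.5694.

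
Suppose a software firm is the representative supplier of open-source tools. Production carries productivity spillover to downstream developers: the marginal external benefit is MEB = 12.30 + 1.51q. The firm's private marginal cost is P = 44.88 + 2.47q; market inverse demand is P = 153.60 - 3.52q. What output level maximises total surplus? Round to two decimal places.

q* = 27.01

Social marginal cost = private MC − MEB = 32.58 + 0.96q.
Set SMC = demand: 32.58 + 0.96q = 153.60 - 3.52q → q* = 27.0134.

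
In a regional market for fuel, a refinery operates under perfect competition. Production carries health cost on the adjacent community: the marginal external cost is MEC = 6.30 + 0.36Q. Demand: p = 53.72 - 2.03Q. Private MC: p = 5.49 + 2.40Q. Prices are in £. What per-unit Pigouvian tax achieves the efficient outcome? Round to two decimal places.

Social marginal cost = private MC + MEC = 11.79 + 2.76Q.
Set SMC = demand: 11.79 + 2.76Q = 53.72 - 2.03Q → Q* = 8.7537.
The Pigouvian tax equals MEC at Q*: 6.30 + 0.36×8.7537 = 9.4513.

tax = £9.45 per unit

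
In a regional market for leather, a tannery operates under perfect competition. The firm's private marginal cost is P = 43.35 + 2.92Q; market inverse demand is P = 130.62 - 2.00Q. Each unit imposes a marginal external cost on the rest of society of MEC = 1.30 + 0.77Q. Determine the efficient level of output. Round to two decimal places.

Social marginal cost = private MC + MEC = 44.65 + 3.69Q.
Set SMC = demand: 44.65 + 3.69Q = 130.62 - 2.00Q → Q* = 15.1090.

Q* = 15.11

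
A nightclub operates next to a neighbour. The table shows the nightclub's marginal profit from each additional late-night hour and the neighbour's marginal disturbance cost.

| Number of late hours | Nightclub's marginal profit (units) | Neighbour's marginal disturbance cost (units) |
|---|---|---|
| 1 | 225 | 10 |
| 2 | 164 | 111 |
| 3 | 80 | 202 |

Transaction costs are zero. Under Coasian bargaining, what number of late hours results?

Bargaining reaches the level where marginal profit last exceeds marginal disturbance cost.
That holds through level 2 (164 ≥ 111) but not at 3 (80 < 202).

2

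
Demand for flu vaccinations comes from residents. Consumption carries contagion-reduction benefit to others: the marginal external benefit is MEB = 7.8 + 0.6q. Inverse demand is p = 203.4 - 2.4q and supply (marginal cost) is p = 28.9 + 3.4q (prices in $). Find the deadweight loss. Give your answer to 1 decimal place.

DWL = $64.3

Market equilibrium (private): 28.9 + 3.4q = 203.4 - 2.4q → q_m = 30.0862.
Social marginal benefit = demand + MEB = 211.2 - 1.8q.
Set SMB = MC: 211.2 - 1.8q = 28.9 + 3.4q → q* = 35.0577.
The welfare-loss triangle has base |q_m − q*| and height MEB(q_m) (the vertical gap between SMB and MC is zero at q* and MEB at q_m).
DWL = ½ × 4.9715 × 25.8517 = 64.2609.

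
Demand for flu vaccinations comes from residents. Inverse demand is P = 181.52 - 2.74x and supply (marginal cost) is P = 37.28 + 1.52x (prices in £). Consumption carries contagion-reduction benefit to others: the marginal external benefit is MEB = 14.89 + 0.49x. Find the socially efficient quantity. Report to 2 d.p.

Social marginal benefit = demand + MEB = 196.41 - 2.25x.
Set SMB = MC: 196.41 - 2.25x = 37.28 + 1.52x → x* = 42.2095.

x* = 42.21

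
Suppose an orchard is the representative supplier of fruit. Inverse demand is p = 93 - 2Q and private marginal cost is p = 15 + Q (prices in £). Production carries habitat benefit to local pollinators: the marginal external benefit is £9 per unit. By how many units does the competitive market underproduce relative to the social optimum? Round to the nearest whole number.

3 units

Market equilibrium (private): 15 + Q = 93 - 2Q → Q_m = 26.0000.
Social marginal cost = private MC − MEB = 6 + Q.
Set SMC = demand: 6 + Q = 93 - 2Q → Q* = 29.0000.
Gap = |26.0000 − 29.0000| = 3.0000.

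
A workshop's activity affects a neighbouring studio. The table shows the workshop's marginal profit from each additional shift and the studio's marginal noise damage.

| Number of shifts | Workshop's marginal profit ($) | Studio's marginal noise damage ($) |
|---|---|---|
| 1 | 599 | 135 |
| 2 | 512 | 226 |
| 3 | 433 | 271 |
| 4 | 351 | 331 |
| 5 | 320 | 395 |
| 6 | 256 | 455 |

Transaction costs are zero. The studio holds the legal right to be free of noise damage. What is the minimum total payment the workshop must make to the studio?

Efficient level: marginal profit ≥ marginal noise damage through level 4, so k* = 4.
With the studio holding the right, the workshop must at least compensate total damage at k*: 135 + 226 + 271 + 331 = 963.

$963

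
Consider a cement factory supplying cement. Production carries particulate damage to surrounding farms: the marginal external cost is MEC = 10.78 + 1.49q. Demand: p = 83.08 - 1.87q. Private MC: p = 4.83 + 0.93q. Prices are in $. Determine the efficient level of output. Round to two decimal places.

q* = 15.73

Social marginal cost = private MC + MEC = 15.61 + 2.42q.
Set SMC = demand: 15.61 + 2.42q = 83.08 - 1.87q → q* = 15.7273.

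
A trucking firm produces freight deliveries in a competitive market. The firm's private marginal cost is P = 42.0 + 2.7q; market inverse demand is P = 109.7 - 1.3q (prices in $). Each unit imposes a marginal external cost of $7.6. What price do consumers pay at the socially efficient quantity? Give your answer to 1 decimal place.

Social marginal cost = private MC + MEC = 49.6 + 2.7q.
Set SMC = demand: 49.6 + 2.7q = 109.7 - 1.3q → q* = 15.0250.
Consumer price on the demand curve at q*: 109.7 − 1.3×15.0250 = 90.1675.

P = $90.2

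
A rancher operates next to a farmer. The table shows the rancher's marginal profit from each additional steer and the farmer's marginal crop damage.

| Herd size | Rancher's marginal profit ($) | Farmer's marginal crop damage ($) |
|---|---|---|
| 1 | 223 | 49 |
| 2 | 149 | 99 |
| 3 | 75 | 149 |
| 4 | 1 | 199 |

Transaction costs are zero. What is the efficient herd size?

Bargaining reaches the level where marginal profit last exceeds marginal crop damage.
That holds through level 2 (149 ≥ 99) but not at 3 (75 < 149).

2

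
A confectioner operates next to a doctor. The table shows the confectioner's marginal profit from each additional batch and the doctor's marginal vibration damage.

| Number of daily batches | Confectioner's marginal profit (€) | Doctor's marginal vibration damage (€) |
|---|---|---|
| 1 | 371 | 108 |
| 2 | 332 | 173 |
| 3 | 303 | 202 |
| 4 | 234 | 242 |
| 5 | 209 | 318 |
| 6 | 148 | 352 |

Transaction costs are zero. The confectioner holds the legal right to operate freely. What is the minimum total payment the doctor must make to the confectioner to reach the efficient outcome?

Left alone the confectioner would choose level 6 (marginal profit stays positive).
Efficient level: k* = 3 (marginal profit ≥ marginal vibration damage through 3).
The doctor must at least cover the confectioner's forgone profit from cutting 6→3: 234 + 209 + 148 = 591.

€591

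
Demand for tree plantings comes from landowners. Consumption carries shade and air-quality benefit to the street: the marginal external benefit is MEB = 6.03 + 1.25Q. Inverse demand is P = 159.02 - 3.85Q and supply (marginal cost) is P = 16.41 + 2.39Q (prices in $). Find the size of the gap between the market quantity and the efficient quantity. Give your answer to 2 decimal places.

6.93 units

Market equilibrium (private): 16.41 + 2.39Q = 159.02 - 3.85Q → Q_m = 22.8542.
Social marginal benefit = demand + MEB = 165.05 - 2.60Q.
Set SMB = MC: 165.05 - 2.60Q = 16.41 + 2.39Q → Q* = 29.7876.
Gap = |22.8542 − 29.7876| = 6.9334.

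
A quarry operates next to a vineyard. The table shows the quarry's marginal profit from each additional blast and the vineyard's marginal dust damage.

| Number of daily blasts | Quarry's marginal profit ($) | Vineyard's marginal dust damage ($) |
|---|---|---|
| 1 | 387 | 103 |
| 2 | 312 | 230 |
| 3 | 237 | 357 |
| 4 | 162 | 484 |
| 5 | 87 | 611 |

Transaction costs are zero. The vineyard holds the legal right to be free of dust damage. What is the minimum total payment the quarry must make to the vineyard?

Efficient level: marginal profit ≥ marginal dust damage through level 2, so k* = 2.
With the vineyard holding the right, the quarry must at least compensate total damage at k*: 103 + 230 = 333.

$333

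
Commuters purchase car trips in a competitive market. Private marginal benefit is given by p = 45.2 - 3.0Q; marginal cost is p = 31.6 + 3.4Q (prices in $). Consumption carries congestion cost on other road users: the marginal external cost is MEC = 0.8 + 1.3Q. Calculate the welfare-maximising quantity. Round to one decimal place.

Social marginal benefit = demand − MEC = 44.4 - 4.3Q.
Set SMB = MC: 44.4 - 4.3Q = 31.6 + 3.4Q → Q* = 1.6623.

Q* = 1.7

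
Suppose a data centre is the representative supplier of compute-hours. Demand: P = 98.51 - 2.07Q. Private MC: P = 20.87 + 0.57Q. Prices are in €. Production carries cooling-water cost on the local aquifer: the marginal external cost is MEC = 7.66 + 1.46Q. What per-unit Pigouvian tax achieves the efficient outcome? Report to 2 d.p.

Social marginal cost = private MC + MEC = 28.53 + 2.03Q.
Set SMC = demand: 28.53 + 2.03Q = 98.51 - 2.07Q → Q* = 17.0683.
The Pigouvian tax equals MEC at Q*: 7.66 + 1.46×17.0683 = 32.5797.

tax = €32.58 per unit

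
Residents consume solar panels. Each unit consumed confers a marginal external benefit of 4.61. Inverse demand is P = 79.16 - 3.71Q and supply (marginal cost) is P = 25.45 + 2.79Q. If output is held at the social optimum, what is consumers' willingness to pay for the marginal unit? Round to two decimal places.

P = 45.87

Social marginal benefit = demand + MEB = 83.77 - 3.71Q.
Set SMB = MC: 83.77 - 3.71Q = 25.45 + 2.79Q → Q* = 8.9723.
Consumer price on the demand curve at Q*: 79.16 − 3.71×8.9723 = 45.8728.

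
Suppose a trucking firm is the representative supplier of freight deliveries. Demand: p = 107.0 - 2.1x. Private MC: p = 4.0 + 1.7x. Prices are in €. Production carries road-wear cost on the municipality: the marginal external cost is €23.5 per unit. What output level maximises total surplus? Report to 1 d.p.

x* = 20.9

Social marginal cost = private MC + MEC = 27.5 + 1.7x.
Set SMC = demand: 27.5 + 1.7x = 107.0 - 2.1x → x* = 20.9211.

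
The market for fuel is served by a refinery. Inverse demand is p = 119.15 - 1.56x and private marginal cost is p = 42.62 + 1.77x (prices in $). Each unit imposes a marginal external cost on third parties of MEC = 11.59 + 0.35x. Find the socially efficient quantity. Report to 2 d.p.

x* = 17.65

Social marginal cost = private MC + MEC = 54.21 + 2.12x.
Set SMC = demand: 54.21 + 2.12x = 119.15 - 1.56x → x* = 17.6467.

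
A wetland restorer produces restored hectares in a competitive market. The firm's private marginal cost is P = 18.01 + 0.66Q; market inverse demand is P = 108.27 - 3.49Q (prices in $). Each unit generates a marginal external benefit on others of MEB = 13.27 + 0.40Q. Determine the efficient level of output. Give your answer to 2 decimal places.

Q* = 27.61

Social marginal cost = private MC − MEB = 4.74 + 0.26Q.
Set SMC = demand: 4.74 + 0.26Q = 108.27 - 3.49Q → Q* = 27.6080.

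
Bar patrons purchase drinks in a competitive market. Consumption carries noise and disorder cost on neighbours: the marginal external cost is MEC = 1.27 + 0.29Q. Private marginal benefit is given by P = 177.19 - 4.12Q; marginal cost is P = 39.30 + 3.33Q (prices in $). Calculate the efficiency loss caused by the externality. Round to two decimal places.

DWL = $2.85

Market equilibrium (private): 39.30 + 3.33Q = 177.19 - 4.12Q → Q_m = 18.5087.
Social marginal benefit = demand − MEC = 175.92 - 4.41Q.
Set SMB = MC: 175.92 - 4.41Q = 39.30 + 3.33Q → Q* = 17.6512.
The loss is the area between SMB and MC from Q* to Q_m; with linear curves that's a triangle of height MEC(Q_m).
DWL = ½ × 0.8575 × 6.6375 = 2.8458.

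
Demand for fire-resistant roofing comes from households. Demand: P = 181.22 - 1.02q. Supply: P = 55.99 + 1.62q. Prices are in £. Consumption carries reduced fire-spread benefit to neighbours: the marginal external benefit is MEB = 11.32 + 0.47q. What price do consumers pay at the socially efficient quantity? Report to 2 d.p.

Social marginal benefit = demand + MEB = 192.54 - 0.55q.
Set SMB = MC: 192.54 - 0.55q = 55.99 + 1.62q → q* = 62.9263.
Consumer price on the demand curve at q*: 181.22 − 1.02×62.9263 = 117.0352.

P = £117.04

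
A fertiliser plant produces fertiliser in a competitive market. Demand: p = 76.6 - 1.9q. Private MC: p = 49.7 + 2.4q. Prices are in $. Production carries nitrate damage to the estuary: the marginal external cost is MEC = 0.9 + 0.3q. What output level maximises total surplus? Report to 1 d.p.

Social marginal cost = private MC + MEC = 50.6 + 2.7q.
Set SMC = demand: 50.6 + 2.7q = 76.6 - 1.9q → q* = 5.6522.

q* = 5.7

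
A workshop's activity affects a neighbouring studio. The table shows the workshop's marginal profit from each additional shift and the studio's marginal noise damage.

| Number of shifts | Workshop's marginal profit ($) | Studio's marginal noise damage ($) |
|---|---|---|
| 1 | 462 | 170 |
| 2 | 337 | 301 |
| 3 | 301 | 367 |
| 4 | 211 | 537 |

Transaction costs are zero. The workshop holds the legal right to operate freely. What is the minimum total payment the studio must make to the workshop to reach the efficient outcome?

Left alone the workshop would choose level 4 (marginal profit stays positive).
Efficient level: k* = 2 (marginal profit ≥ marginal noise damage through 2).
The studio must at least cover the workshop's forgone profit from cutting 4→2: 301 + 211 = 512.

$512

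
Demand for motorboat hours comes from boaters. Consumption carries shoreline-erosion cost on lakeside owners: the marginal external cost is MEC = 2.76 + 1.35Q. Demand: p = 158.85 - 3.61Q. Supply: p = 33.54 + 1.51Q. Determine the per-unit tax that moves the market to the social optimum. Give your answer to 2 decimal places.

tax = 28.33 per unit

Social marginal benefit = demand − MEC = 156.09 - 4.96Q.
Set SMB = MC: 156.09 - 4.96Q = 33.54 + 1.51Q → Q* = 18.9413.
The Pigouvian tax equals MEC at Q*: 2.76 + 1.35×18.9413 = 28.3308.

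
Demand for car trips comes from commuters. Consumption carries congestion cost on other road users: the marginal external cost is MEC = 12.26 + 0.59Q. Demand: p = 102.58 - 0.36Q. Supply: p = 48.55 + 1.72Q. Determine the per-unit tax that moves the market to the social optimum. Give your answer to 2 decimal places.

Social marginal benefit = demand − MEC = 90.32 - 0.95Q.
Set SMB = MC: 90.32 - 0.95Q = 48.55 + 1.72Q → Q* = 15.6442.
The Pigouvian tax equals MEC at Q*: 12.26 + 0.59×15.6442 = 21.4901.

tax = 21.49 per unit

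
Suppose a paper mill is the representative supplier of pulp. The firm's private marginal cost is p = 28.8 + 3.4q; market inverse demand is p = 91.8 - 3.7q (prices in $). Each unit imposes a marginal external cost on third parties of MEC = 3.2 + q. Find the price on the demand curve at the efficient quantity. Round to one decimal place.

Social marginal cost = private MC + MEC = 32.0 + 4.4q.
Set SMC = demand: 32.0 + 4.4q = 91.8 - 3.7q → q* = 7.3827.
Consumer price on the demand curve at q*: 91.8 − 3.7×7.3827 = 64.4840.

P = $64.5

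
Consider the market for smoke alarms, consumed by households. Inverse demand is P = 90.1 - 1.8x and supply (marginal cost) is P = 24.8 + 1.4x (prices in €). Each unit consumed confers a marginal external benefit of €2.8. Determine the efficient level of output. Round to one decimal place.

Social marginal benefit = demand + MEB = 92.9 - 1.8x.
Set SMB = MC: 92.9 - 1.8x = 24.8 + 1.4x → x* = 21.2813.

x* = 21.3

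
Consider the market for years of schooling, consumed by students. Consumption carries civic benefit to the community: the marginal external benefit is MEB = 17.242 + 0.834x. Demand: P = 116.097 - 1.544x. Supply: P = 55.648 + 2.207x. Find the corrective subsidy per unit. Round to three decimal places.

Social marginal benefit = demand + MEB = 133.339 - 0.710x.
Set SMB = MC: 133.339 - 0.710x = 55.648 + 2.207x → x* = 26.6339.
The Pigouvian subsidy equals MEB at x*: 17.242 + 0.834×26.6339 = 39.4547.

subsidy = 39.455 per unit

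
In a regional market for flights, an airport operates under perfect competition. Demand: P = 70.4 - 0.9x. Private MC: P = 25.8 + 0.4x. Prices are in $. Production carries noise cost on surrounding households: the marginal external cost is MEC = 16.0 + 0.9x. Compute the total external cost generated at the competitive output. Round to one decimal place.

$1078.6

Market equilibrium (private): 25.8 + 0.4x = 70.4 - 0.9x → x_m = 34.3077.
Total external cost = ∫₀^{x_m} (16.0 + 0.9x) dx = 16.0×34.3077 + ½×0.9×34.3077² = 1078.5814.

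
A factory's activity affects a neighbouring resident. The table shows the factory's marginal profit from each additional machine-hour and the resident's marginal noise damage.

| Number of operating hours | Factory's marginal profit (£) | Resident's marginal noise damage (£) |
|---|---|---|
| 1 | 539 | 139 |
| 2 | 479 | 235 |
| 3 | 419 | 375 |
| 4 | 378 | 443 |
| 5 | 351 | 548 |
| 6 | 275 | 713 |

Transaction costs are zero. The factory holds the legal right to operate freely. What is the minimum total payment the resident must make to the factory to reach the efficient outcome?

£1004

Left alone the factory would choose level 6 (marginal profit stays positive).
Efficient level: k* = 3 (marginal profit ≥ marginal noise damage through 3).
The resident must at least cover the factory's forgone profit from cutting 6→3: 378 + 351 + 275 = 1004.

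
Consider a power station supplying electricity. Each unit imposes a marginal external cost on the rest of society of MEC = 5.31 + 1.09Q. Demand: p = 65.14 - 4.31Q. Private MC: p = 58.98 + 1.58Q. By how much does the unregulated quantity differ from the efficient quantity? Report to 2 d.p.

0.92 units

Market equilibrium (private): 58.98 + 1.58Q = 65.14 - 4.31Q → Q_m = 1.0458.
Social marginal cost = private MC + MEC = 64.29 + 2.67Q.
Set SMC = demand: 64.29 + 2.67Q = 65.14 - 4.31Q → Q* = 0.1218.
Gap = |1.0458 − 0.1218| = 0.9240.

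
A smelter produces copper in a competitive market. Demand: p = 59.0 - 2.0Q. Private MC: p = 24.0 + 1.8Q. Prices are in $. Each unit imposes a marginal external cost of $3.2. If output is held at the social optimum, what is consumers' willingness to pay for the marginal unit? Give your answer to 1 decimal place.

P = $42.3

Social marginal cost = private MC + MEC = 27.2 + 1.8Q.
Set SMC = demand: 27.2 + 1.8Q = 59.0 - 2.0Q → Q* = 8.3684.
Consumer price on the demand curve at Q*: 59.0 − 2.0×8.3684 = 42.2632.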